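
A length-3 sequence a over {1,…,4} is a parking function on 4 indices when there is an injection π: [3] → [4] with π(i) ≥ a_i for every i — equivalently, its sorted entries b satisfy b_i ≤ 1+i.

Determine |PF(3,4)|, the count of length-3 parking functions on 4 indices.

50

|PF| = (4+1−3)·(4+1)^{3−1} = 2·25 = 50 (Konheim–Weiss)
One tuple (2,2,3) → sorted (2,2,3): b_i ≤ 1+i ∀i, a PF.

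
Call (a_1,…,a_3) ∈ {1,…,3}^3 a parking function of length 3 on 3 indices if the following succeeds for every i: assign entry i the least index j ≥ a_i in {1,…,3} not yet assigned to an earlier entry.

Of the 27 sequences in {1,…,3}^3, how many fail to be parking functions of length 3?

11

#PF = (3−3+1)·(3+1)^(3−1) = 1 · 16 = 16 (Pollak)
E.g. (3,3,2) → sorted (2,3,3): b_1=2>1, not a PF.
3^3 − 16 = 27 − 16 = 11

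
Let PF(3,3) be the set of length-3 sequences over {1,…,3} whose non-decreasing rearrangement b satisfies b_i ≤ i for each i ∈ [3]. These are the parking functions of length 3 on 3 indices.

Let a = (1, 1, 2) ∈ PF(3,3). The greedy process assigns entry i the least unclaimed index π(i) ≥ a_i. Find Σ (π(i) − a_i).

2

Σπ = 3·4/2 = 6 (π permutes [3]); Σa = 1+1+2 = 4; disp = 6−4 = 2.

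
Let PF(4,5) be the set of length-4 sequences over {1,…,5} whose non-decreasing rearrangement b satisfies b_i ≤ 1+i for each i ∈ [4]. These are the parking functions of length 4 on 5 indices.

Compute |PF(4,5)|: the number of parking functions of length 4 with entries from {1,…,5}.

432

Count = 2·6^3 = 2 · 216 = 432 [KW]
E.g. (2,4,5,3) → sorted (2,3,4,5): b_i ≤ 1+i ∀i, a PF.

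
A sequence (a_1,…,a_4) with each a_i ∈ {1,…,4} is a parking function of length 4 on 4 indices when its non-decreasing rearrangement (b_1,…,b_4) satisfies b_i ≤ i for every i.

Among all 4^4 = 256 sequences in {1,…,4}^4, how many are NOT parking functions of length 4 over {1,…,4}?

Count = (4+1−4)·(4+1)^{4−1} = 1×125 = 125 [KW]
Check (4,3,2,4) → sorted (2,3,4,4): b_1=2>1, not a PF.
4^4 − 125 = 256 − 125 = 131

131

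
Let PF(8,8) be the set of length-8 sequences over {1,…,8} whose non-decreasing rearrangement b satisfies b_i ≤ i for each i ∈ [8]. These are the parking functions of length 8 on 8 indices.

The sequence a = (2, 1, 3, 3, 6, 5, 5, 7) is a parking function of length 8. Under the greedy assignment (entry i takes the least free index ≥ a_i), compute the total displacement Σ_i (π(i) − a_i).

Σπ = 36 ({1..8} each once); Σa = 2+1+3+3+6+5+5+7 = 32; disp = 36−32 = 4.

4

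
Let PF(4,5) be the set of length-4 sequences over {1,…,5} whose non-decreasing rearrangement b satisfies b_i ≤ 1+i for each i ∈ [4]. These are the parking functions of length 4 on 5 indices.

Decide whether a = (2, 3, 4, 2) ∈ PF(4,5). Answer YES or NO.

Rearranged: b = (2, 2, 3, 4).
  b_1=2 ≤ 2
  b_2=2 ≤ 3
  b_3=3 ≤ 4
  b_4=4 ≤ 5
All bounds hold ⇒ YES

YES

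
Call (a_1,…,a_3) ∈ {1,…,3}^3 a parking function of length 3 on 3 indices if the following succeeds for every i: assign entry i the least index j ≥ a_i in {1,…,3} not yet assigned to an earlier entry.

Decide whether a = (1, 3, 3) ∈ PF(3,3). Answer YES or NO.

NO

Rearranged: b = (1, 3, 3).
  b_1=1 ≤ 1
  b_2=3 > 2
  fails at i=2 ⇒ NO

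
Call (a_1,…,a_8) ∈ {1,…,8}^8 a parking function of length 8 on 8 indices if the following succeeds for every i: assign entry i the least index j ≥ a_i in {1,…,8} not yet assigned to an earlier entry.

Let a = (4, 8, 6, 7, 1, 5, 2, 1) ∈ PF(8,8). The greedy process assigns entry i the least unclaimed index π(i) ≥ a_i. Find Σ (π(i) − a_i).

2

Σπ = 36 ({1..8} each once); Σa = 4+8+6+7+1+5+2+1 = 34; disp = 36−34 = 2.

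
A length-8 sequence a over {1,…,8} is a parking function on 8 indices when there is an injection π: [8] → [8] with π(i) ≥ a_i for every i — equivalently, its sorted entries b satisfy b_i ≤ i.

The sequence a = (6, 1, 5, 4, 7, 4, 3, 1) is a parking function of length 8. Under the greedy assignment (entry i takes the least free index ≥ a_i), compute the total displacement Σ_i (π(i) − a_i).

5

Σπ(i) = 1+…+8 = 36; Σa = 6+1+5+4+7+4+3+1 = 31; disp = 36−31 = 5.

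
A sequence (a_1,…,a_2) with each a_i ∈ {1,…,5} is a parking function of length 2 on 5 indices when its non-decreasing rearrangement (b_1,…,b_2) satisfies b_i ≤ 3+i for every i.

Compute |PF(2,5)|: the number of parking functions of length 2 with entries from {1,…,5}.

24

|PF(2,5)| = (5+1−2)·(5+1)^{2−1} = 4×6 = 24 (Konheim–Weiss)
Check (5,2) → sorted (2,5): b_i ≤ 3+i ∀i, a PF.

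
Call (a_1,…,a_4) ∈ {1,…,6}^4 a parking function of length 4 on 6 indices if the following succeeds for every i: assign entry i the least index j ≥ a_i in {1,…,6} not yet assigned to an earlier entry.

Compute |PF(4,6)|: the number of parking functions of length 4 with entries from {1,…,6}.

1029

|PF(4,6)| = (6+1−4)·(6+1)^{4−1} = 3×343 = 1029 [KW]
One tuple (2,5,6,4) → sorted (2,4,5,6): b_i ≤ 2+i ∀i, a PF.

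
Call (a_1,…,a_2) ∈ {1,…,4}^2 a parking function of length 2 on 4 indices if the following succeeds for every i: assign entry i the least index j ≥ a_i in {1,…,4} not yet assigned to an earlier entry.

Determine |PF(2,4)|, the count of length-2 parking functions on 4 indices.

|PF(2,4)| = (5−2)·5^(2−1) = 3×5 = 15 [KW]
Check (3,1) → sorted (1,3): b_i ≤ 2+i ∀i, a PF.

15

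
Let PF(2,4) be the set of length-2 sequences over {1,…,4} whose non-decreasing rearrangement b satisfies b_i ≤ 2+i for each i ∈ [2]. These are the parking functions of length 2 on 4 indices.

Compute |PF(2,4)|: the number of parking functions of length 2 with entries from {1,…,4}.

15

Count = 3·5^1 = 3 · 5 = 15 (Konheim–Weiss)
Check (1,1) → sorted (1,1): b_i ≤ 2+i ∀i, a PF.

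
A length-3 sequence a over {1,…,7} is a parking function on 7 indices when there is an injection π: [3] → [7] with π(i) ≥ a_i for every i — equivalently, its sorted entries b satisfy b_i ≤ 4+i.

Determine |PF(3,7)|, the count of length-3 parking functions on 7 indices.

320

|PF| = (7−3+1)·(7+1)^(3−1) = 5×64 = 320
E.g. (3,6,4) → sorted (3,4,6): b_i ≤ 4+i ∀i, a PF.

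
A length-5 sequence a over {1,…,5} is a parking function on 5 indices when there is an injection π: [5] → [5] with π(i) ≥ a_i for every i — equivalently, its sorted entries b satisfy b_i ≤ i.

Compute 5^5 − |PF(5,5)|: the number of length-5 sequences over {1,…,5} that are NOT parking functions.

|PF(5,5)| = (6−5)·6^(5−1) = 1·1296 = 1296 [KW]
One tuple (5,2,4,5,4) → sorted (2,4,4,5,5): b_1=2>1, not a PF.
So 3125 − 1296 = 1829 fail.

1829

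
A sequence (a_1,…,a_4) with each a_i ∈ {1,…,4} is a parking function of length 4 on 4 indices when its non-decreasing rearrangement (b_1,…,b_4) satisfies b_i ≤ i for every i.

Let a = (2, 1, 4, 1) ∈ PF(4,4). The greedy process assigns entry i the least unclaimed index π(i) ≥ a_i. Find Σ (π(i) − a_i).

Σπ(i) = 1+…+4 = 10; Σa = 2+1+4+1 = 8; disp = 10−8 = 2.

2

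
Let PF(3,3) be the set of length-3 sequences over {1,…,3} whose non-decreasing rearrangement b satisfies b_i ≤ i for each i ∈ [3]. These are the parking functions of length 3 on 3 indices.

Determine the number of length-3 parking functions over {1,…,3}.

16

Count = (3+1−3)·(3+1)^{3−1} = 1 · 16 = 16
Example (2,3,1) → sorted (1,2,3): b_i ≤ i ∀i, a PF.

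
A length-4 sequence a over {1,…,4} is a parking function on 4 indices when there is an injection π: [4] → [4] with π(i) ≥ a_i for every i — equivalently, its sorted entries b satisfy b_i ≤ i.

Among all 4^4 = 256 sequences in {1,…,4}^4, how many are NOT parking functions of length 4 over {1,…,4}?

131

Count = (4−4+1)·(4+1)^(4−1) = 1 · 125 = 125
Check (4,2,3,4) → sorted (2,3,4,4): b_1=2>1, not a PF.
Total 256; non-PF = 256−125 = 131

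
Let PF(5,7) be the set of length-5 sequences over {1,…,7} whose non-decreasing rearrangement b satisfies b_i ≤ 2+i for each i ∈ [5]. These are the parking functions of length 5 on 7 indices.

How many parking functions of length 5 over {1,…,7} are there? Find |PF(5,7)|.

12288

|PF(5,7)| = 3·8^4 = 3×4096 = 12288
Check (1,6,1,5,6) → sorted (1,1,5,6,6): b_i ≤ 2+i ∀i, a PF.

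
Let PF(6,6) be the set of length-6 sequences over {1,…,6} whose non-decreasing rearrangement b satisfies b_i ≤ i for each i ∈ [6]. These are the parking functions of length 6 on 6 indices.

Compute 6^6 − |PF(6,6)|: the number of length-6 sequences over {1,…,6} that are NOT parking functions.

|PF(6,6)| = 1·7^5 = 1·16807 = 16807
Example (6,5,5,6,6,5) → sorted (5,5,5,6,6,6): b_1=5>1, not a PF.
Total 46656; non-PF = 46656−16807 = 29849

29849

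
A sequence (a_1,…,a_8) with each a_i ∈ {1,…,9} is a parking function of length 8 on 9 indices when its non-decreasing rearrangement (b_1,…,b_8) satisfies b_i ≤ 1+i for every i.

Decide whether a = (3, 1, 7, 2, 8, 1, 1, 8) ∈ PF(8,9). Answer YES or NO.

Rearranged: b = (1, 1, 1, 2, 3, 7, 8, 8).
  b_1=1 ≤ 2
  b_2=1 ≤ 3
  b_3=1 ≤ 4
  b_4=2 ≤ 5
  b_5=3 ≤ 6
  b_6=7 ≤ 7
  b_7=8 ≤ 8
  b_8=8 ≤ 9
All bounds hold ⇒ YES

YES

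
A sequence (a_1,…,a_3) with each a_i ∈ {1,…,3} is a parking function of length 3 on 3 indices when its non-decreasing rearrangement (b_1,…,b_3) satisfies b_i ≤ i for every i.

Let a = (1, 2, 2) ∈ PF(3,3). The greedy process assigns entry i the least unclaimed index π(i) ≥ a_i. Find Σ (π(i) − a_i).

1

Σπ = 6 ({1..3} each once); Σa = 1+2+2 = 5; disp = 6−5 = 1.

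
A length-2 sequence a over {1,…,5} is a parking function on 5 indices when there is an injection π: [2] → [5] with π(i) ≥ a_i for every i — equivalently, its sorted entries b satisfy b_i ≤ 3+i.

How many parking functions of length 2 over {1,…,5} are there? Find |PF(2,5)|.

Count = (5+1−2)·(5+1)^{2−1} = 4×6 = 24
Example (5,4) → sorted (4,5): b_i ≤ 3+i ∀i, a PF.

24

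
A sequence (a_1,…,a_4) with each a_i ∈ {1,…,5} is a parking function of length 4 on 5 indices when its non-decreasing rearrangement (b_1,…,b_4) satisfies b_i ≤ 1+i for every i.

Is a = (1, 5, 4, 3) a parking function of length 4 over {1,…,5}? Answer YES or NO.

Sorted: b = (1, 3, 4, 5).
  b_1=1 ≤ 2
  b_2=3 ≤ 3
  b_3=4 ≤ 4
  b_4=5 ≤ 5
All bounds hold ⇒ YES

YES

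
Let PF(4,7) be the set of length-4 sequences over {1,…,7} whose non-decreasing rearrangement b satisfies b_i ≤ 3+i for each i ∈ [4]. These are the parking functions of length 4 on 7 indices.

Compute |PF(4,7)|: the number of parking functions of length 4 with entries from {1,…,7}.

2048

|PF(4,7)| = (8−4)·8^(4−1) = 4·512 = 2048 [KW]
Example (5,3,1,2) → sorted (1,2,3,5): b_i ≤ 3+i ∀i, a PF.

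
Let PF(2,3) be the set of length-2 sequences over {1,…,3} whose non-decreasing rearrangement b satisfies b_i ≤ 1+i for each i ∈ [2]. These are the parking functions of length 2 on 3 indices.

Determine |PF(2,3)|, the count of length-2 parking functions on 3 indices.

|PF(2,3)| = (4−2)·4^(2−1) = 2 · 4 = 8 (Pollak)
One tuple (1,1) → sorted (1,1): b_i ≤ 1+i ∀i, a PF.

8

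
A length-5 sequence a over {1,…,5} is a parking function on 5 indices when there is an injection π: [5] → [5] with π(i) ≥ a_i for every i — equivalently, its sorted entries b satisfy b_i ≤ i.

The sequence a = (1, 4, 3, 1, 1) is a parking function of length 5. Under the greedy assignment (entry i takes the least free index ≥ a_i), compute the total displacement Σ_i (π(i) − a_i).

Σπ = 15 ({1..5} each once); Σa = 1+4+3+1+1 = 10; disp = 15−10 = 5.

5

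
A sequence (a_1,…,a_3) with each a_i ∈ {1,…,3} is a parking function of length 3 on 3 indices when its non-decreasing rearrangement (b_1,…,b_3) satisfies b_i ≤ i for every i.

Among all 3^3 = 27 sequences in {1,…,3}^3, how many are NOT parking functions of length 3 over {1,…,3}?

11

#PF = (4−3)·4^(3−1) = 1×16 = 16 (Pollak)
Check (2,3,3) → sorted (2,3,3): b_1=2>1, not a PF.
3^3 − 16 = 27 − 16 = 11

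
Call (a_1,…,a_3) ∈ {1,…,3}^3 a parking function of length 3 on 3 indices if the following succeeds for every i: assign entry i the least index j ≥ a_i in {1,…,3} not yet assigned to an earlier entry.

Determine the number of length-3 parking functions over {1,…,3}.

16

#PF = 1·4^2 = 1·16 = 16
Check (1,1,2) → sorted (1,1,2): b_i ≤ i ∀i, a PF.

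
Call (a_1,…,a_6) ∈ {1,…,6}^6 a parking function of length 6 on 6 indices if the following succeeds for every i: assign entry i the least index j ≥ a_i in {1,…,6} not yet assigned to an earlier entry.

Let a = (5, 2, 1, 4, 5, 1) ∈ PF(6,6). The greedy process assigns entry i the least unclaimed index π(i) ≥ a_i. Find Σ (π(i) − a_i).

3

Σπ(i) = 1+…+6 = 21; Σa = 5+2+1+4+5+1 = 18; disp = 21−18 = 3.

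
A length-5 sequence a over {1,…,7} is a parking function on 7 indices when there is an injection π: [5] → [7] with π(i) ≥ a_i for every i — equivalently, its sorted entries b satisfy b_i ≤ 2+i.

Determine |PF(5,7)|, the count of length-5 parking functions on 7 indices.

Count = 3·8^4 = 3·4096 = 12288 (Konheim–Weiss)
Example (3,4,2,5,1) → sorted (1,2,3,4,5): b_i ≤ 2+i ∀i, a PF.

12288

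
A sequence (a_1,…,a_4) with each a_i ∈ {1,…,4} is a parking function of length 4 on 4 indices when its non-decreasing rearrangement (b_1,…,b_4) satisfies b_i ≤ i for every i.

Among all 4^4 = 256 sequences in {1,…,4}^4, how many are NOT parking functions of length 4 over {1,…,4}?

131

#PF = (4+1−4)·(4+1)^{4−1} = 1 · 125 = 125
One tuple (4,4,4,4) → sorted (4,4,4,4): b_1=4>1, not a PF.
4^4 − 125 = 256 − 125 = 131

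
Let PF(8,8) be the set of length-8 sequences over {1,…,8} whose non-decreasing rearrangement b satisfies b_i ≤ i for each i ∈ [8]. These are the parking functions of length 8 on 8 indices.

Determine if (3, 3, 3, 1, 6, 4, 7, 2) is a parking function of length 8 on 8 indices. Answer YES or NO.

YES

Rearranged: b = (1, 2, 3, 3, 3, 4, 6, 7).
  b_1=1 ≤ 1
  b_2=2 ≤ 2
  b_3=3 ≤ 3
  b_4=3 ≤ 4
  b_5=3 ≤ 5
  b_6=4 ≤ 6
  b_7=6 ≤ 7
  b_8=7 ≤ 8
All bounds hold ⇒ YES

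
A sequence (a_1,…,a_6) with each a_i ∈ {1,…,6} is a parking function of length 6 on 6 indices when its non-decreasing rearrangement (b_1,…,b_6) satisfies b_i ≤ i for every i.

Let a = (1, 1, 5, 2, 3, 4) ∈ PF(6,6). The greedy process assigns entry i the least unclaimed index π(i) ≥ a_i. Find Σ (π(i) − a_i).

Σπ = 21 ({1..6} each once); Σa = 1+1+5+2+3+4 = 16; disp = 21−16 = 5.

5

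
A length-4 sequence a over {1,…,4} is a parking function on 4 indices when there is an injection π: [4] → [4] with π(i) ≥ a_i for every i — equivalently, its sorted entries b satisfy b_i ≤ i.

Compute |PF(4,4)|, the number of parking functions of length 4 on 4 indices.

125

|PF(4,4)| = 1·5^3 = 1 · 125 = 125 [KW]
E.g. (1,2,4,1) → sorted (1,1,2,4): b_i ≤ i ∀i, a PF.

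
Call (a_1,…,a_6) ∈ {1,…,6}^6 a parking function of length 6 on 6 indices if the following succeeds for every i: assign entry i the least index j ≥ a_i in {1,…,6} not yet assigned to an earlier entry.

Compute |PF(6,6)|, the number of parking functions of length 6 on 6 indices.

16807

#PF = (6+1−6)·(6+1)^{6−1} = 1×16807 = 16807
E.g. (1,1,3,6,5,3) → sorted (1,1,3,3,5,6): b_i ≤ i ∀i, a PF.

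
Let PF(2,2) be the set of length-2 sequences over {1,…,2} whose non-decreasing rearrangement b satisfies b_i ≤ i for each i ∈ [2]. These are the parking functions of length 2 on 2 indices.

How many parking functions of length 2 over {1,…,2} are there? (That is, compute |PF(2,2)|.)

3

|PF(2,2)| = 1·3^1 = 1·3 = 3
Check (1,2) → sorted (1,2): b_i ≤ i ∀i, a PF.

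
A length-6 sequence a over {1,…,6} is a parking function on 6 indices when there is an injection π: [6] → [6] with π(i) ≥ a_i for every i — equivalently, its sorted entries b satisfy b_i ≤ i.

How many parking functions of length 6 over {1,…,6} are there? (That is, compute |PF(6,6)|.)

|PF(6,6)| = (6+1−6)·(6+1)^{6−1} = 1×16807 = 16807
Example (3,2,2,1,6,5) → sorted (1,2,2,3,5,6): b_i ≤ i ∀i, a PF.

16807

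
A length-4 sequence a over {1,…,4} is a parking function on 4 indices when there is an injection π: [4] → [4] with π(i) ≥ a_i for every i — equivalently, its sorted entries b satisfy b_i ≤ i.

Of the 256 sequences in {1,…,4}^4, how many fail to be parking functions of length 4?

#PF = (4−4+1)·(4+1)^(4−1) = 1 · 125 = 125 (Konheim–Weiss)
E.g. (3,2,3,2) → sorted (2,2,3,3): b_1=2>1, not a PF.
So 256 − 125 = 131 fail.

131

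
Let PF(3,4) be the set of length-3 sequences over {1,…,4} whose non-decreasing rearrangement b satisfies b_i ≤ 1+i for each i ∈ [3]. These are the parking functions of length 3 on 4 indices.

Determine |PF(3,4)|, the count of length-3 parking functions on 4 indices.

50

#PF = (5−3)·5^(3−1) = 2×25 = 50 (Pollak)
Check (1,1,4) → sorted (1,1,4): b_i ≤ 1+i ∀i, a PF.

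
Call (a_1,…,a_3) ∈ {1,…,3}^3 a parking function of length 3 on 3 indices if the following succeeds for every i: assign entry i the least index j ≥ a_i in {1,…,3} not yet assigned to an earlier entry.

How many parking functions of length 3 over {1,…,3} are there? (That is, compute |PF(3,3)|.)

Count = 1·4^2 = 1×16 = 16 (Konheim–Weiss)
Check (3,2,1) → sorted (1,2,3): b_i ≤ i ∀i, a PF.

16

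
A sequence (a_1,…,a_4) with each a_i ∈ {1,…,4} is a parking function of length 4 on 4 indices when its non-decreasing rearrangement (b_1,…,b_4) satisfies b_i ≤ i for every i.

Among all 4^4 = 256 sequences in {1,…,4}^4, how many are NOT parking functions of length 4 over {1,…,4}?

|PF(4,4)| = (4−4+1)·(4+1)^(4−1) = 1 · 125 = 125 (Konheim–Weiss)
Example (4,3,3,3) → sorted (3,3,3,4): b_1=3>1, not a PF.
4^4 − 125 = 256 − 125 = 131

131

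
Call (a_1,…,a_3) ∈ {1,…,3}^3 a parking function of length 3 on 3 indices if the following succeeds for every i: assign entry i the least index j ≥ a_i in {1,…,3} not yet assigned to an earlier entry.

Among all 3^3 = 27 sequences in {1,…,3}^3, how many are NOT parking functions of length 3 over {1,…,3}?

#PF = (4−3)·4^(3−1) = 1·16 = 16 (Konheim–Weiss)
Example (3,3,3) → sorted (3,3,3): b_1=3>1, not a PF.
Total 27; non-PF = 27−16 = 11

11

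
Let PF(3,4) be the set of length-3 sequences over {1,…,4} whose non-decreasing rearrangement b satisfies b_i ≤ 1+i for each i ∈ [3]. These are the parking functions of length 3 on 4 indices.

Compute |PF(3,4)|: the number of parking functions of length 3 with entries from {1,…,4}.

Count = (4+1−3)·(4+1)^{3−1} = 2·25 = 50 (Konheim–Weiss)
Check (2,2,2) → sorted (2,2,2): b_i ≤ 1+i ∀i, a PF.

50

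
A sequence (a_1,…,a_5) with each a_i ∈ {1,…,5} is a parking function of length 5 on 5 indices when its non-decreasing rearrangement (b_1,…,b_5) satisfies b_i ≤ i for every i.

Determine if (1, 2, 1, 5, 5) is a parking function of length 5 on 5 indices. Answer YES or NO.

Order a: b = (1, 1, 2, 5, 5).
  b_1=1 ≤ 1
  b_2=1 ≤ 2
  b_3=2 ≤ 3
  b_4=5 > 4
  fails at i=4 ⇒ NO

NO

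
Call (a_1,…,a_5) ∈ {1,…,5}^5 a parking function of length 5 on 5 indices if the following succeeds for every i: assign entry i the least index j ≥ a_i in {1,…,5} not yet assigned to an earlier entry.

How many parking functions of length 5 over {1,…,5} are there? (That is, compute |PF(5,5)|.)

Count = (5−5+1)·(5+1)^(5−1) = 1·1296 = 1296 [KW]
Example (2,4,5,2,1) → sorted (1,2,2,4,5): b_i ≤ i ∀i, a PF.

1296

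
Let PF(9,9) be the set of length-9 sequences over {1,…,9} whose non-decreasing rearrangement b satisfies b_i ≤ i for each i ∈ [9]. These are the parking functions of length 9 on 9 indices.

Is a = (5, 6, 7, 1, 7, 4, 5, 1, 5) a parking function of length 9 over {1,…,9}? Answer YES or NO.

NO

Sorted: b = (1, 1, 4, 5, 5, 5, 6, 7, 7).
  b_1=1 ≤ 1
  b_2=1 ≤ 2
  b_3=4 > 3
  fails at i=3 ⇒ NO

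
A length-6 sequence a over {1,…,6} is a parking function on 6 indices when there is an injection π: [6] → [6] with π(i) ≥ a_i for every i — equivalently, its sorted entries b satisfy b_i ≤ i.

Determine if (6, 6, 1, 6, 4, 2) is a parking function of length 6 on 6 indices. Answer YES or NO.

NO

Order a: b = (1, 2, 4, 6, 6, 6).
  b_1=1 ≤ 1
  b_2=2 ≤ 2
  b_3=4 > 3
  fails at i=3 ⇒ NO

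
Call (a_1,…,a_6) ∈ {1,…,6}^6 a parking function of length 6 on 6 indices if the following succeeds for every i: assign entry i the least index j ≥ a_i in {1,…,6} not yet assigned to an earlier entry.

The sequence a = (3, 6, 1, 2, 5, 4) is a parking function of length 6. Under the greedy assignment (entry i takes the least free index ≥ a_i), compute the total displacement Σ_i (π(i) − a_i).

0

Σπ(i) = 1+…+6 = 21; Σa = 3+6+1+2+5+4 = 21; disp = 21−21 = 0.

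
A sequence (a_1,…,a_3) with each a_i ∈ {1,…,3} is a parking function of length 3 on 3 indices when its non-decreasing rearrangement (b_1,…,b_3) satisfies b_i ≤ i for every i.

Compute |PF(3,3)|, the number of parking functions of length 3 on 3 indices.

16

|PF(3,3)| = (4−3)·4^(3−1) = 1·16 = 16 (Konheim–Weiss)
Example (1,2,3) → sorted (1,2,3): b_i ≤ i ∀i, a PF.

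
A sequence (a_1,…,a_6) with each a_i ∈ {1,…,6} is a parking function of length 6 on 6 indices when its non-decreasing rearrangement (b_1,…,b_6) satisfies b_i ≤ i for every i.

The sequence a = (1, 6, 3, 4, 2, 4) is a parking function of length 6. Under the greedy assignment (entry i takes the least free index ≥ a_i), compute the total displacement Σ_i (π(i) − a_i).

Σπ = 21 ({1..6} each once); Σa = 1+6+3+4+2+4 = 20; disp = 21−20 = 1.

1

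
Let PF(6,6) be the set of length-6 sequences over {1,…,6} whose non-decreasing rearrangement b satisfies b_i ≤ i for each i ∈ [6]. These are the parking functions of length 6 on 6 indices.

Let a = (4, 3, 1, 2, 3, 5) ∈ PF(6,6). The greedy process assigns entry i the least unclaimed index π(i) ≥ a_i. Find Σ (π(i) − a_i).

Σπ = 6·7/2 = 21 (π permutes [6]); Σa = 4+3+1+2+3+5 = 18; disp = 21−18 = 3.

3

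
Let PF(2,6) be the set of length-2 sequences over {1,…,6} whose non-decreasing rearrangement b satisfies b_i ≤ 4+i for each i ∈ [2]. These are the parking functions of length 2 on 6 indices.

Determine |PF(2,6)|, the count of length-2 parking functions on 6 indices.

#PF = (7−2)·7^(2−1) = 5·7 = 35 (Pollak)
Check (6,4) → sorted (4,6): b_i ≤ 4+i ∀i, a PF.

35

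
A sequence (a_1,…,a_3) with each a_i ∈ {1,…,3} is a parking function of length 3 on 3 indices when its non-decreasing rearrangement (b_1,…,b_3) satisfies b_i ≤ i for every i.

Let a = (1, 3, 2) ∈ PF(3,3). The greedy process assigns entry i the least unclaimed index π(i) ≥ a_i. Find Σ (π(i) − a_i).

Σπ = 3·4/2 = 6 (π permutes [3]); Σa = 1+3+2 = 6; disp = 6−6 = 0.

0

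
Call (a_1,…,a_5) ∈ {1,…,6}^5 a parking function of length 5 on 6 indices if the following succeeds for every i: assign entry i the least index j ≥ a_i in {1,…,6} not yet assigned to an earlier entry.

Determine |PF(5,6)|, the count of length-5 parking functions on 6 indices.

Count = (6+1−5)·(6+1)^{5−1} = 2×2401 = 4802 [KW]
One tuple (3,2,3,3,5) → sorted (2,3,3,3,5): b_i ≤ 1+i ∀i, a PF.

4802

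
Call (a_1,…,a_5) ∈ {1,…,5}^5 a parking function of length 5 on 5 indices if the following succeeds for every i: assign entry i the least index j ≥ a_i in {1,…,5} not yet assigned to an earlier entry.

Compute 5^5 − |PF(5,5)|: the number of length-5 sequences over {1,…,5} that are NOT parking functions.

1829

Count = (6−5)·6^(5−1) = 1·1296 = 1296 (Pollak)
E.g. (5,1,1,5,2) → sorted (1,1,2,5,5): b_4=5>4, not a PF.
Total 3125; non-PF = 3125−1296 = 1829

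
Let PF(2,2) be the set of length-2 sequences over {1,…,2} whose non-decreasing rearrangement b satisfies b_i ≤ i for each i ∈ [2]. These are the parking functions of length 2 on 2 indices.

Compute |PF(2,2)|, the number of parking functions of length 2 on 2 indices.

3

|PF| = 1·3^1 = 1 · 3 = 3 (Pollak)
Example (2,1) → sorted (1,2): b_i ≤ i ∀i, a PF.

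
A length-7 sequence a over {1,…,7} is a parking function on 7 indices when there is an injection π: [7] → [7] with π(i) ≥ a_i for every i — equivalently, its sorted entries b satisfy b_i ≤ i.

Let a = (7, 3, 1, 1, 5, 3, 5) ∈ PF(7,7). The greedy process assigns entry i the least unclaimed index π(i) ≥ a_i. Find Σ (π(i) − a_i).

3

Σπ(i) = 1+…+7 = 28; Σa = 7+3+1+1+5+3+5 = 25; disp = 28−25 = 3.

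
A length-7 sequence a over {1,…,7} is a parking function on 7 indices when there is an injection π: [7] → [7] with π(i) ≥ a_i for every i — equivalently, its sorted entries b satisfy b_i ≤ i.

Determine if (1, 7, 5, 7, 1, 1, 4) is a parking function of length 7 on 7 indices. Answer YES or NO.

NO

Sorted: b = (1, 1, 1, 4, 5, 7, 7).
  b_1=1 ≤ 1
  b_2=1 ≤ 2
  b_3=1 ≤ 3
  b_4=4 ≤ 4
  b_5=5 ≤ 5
  b_6=7 > 6
  fails at i=6 ⇒ NO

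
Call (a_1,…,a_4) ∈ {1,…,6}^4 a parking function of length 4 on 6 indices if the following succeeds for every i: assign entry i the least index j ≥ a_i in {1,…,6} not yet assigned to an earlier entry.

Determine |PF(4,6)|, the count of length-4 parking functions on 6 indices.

1029

Count = (7−4)·7^(4−1) = 3·343 = 1029 (Konheim–Weiss)
Example (2,5,3,4) → sorted (2,3,4,5): b_i ≤ 2+i ∀i, a PF.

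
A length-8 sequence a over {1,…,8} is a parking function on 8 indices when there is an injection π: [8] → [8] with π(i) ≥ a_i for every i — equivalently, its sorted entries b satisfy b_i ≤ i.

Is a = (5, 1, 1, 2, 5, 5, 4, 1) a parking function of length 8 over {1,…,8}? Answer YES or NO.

YES

Rearranged: b = (1, 1, 1, 2, 4, 5, 5, 5).
  b_1=1 ≤ 1
  b_2=1 ≤ 2
  b_3=1 ≤ 3
  b_4=2 ≤ 4
  b_5=4 ≤ 5
  b_6=5 ≤ 6
  b_7=5 ≤ 7
  b_8=5 ≤ 8
All bounds hold ⇒ YES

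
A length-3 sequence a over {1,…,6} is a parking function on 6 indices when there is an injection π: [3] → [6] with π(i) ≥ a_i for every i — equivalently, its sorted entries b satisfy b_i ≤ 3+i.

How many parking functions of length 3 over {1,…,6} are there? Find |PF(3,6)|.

#PF = (6+1−3)·(6+1)^{3−1} = 4×49 = 196
One tuple (2,2,3) → sorted (2,2,3): b_i ≤ 3+i ∀i, a PF.

196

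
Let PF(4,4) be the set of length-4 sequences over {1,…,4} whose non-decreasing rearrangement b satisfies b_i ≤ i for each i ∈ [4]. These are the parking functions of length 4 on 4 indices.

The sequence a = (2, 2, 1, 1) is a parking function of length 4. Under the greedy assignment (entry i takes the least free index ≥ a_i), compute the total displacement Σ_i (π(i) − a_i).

4

Σπ = 4·5/2 = 10 (π permutes [4]); Σa = 2+2+1+1 = 6; disp = 10−6 = 4.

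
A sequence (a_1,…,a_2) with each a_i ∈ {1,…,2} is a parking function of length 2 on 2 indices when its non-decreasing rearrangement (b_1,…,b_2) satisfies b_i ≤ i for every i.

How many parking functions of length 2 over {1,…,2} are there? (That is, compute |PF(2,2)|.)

3

|PF(2,2)| = (3−2)·3^(2−1) = 1 · 3 = 3
Check (1,1) → sorted (1,1): b_i ≤ i ∀i, a PF.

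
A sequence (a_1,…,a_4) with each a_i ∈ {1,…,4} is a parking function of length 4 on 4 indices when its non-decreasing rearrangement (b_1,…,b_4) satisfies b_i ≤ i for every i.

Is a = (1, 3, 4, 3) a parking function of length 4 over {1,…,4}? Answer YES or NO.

NO

Sorted: b = (1, 3, 3, 4).
  b_1=1 ≤ 1
  b_2=3 > 2
  fails at i=2 ⇒ NO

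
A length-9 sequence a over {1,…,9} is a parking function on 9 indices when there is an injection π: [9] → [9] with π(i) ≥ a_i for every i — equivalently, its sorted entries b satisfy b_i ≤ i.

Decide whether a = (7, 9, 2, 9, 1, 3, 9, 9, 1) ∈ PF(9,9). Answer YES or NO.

Sorted: b = (1, 1, 2, 3, 7, 9, 9, 9, 9).
  b_1=1 ≤ 1
  b_2=1 ≤ 2
  b_3=2 ≤ 3
  b_4=3 ≤ 4
  b_5=7 > 5
  fails at i=5 ⇒ NO

NO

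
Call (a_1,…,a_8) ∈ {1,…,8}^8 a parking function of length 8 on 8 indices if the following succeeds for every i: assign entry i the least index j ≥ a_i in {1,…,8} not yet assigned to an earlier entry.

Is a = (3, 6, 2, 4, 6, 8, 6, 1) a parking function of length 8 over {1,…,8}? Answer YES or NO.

Sorted: b = (1, 2, 3, 4, 6, 6, 6, 8).
  b_1=1 ≤ 1
  b_2=2 ≤ 2
  b_3=3 ≤ 3
  b_4=4 ≤ 4
  b_5=6 > 5
  fails at i=5 ⇒ NO

NO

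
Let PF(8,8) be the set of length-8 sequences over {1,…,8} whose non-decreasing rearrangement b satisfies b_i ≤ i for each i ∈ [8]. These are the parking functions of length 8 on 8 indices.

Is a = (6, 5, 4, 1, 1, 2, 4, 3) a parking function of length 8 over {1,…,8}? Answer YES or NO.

YES

Order a: b = (1, 1, 2, 3, 4, 4, 5, 6).
  b_1=1 ≤ 1
  b_2=1 ≤ 2
  b_3=2 ≤ 3
  b_4=3 ≤ 4
  b_5=4 ≤ 5
  b_6=4 ≤ 6
  b_7=5 ≤ 7
  b_8=6 ≤ 8
All bounds hold ⇒ YES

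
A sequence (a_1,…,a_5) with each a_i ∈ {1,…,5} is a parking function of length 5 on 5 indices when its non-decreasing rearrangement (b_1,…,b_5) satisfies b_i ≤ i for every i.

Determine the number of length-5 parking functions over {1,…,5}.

|PF| = 1·6^4 = 1 · 1296 = 1296 (Pollak)
E.g. (4,1,4,1,2) → sorted (1,1,2,4,4): b_i ≤ i ∀i, a PF.

1296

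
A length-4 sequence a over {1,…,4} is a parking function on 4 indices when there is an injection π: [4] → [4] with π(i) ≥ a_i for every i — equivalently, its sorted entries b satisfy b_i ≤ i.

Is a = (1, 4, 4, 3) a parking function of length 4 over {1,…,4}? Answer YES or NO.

Rearranged: b = (1, 3, 4, 4).
  b_1=1 ≤ 1
  b_2=3 > 2
  fails at i=2 ⇒ NO

NO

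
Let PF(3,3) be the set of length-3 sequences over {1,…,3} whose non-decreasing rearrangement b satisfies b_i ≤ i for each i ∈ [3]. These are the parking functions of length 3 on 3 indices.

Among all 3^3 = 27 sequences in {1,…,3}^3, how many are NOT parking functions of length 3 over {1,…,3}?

#PF = (4−3)·4^(3−1) = 1 · 16 = 16 [KW]
Check (3,1,3) → sorted (1,3,3): b_2=3>2, not a PF.
So 27 − 16 = 11 fail.

11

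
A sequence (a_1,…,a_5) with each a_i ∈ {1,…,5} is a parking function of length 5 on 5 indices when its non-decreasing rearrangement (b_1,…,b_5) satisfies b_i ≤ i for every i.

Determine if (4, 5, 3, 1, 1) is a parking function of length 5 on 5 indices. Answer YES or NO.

YES

Sorted: b = (1, 1, 3, 4, 5).
  b_1=1 ≤ 1
  b_2=1 ≤ 2
  b_3=3 ≤ 3
  b_4=4 ≤ 4
  b_5=5 ≤ 5
All bounds hold ⇒ YES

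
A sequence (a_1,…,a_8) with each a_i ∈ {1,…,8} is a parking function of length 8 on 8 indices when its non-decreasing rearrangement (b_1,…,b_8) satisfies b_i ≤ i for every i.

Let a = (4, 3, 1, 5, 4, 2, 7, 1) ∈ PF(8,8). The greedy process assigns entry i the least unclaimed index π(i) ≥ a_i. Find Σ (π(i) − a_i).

Σπ = 8·9/2 = 36 (π permutes [8]); Σa = 4+3+1+5+4+2+7+1 = 27; disp = 36−27 = 9.

9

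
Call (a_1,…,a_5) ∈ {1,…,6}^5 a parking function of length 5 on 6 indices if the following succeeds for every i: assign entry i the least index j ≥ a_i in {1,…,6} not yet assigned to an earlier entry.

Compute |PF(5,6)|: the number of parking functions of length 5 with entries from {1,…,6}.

|PF| = (7−5)·7^(5−1) = 2·2401 = 4802
One tuple (1,3,1,4,2) → sorted (1,1,2,3,4): b_i ≤ 1+i ∀i, a PF.

4802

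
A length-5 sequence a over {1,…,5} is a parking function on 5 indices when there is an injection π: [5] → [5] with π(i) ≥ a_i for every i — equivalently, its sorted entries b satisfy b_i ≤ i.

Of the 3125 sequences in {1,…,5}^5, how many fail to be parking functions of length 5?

1829

|PF| = (6−5)·6^(5−1) = 1·1296 = 1296
E.g. (4,4,5,3,3) → sorted (3,3,4,4,5): b_1=3>1, not a PF.
So 3125 − 1296 = 1829 fail.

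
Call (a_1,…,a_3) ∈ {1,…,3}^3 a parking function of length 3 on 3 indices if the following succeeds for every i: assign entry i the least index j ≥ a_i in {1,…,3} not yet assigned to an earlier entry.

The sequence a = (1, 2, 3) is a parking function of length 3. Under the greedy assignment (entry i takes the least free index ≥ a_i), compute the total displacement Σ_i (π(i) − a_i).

Σπ = 3·4/2 = 6 (π permutes [3]); Σa = 1+2+3 = 6; disp = 6−6 = 0.

0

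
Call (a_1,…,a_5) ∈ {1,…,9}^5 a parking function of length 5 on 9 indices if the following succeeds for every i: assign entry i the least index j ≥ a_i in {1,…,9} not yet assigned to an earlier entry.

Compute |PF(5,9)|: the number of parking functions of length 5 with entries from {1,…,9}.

50000

|PF| = (9−5+1)·(9+1)^(5−1) = 5 · 10000 = 50000 (Pollak)
Example (1,8,6,4,2) → sorted (1,2,4,6,8): b_i ≤ 4+i ∀i, a PF.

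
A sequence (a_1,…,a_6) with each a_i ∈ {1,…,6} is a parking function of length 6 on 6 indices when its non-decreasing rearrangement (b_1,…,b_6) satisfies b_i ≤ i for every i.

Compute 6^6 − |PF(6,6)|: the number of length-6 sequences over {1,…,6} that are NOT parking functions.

29849

|PF| = (6−6+1)·(6+1)^(6−1) = 1×16807 = 16807 (Pollak)
E.g. (6,4,6,3,5,6) → sorted (3,4,5,6,6,6): b_1=3>1, not a PF.
Total 46656; non-PF = 46656−16807 = 29849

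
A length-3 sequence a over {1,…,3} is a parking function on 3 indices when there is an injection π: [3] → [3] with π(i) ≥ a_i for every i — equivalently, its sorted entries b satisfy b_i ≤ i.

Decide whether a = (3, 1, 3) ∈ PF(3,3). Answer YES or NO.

NO

Sorted: b = (1, 3, 3).
  b_1=1 ≤ 1
  b_2=3 > 2
  fails at i=2 ⇒ NO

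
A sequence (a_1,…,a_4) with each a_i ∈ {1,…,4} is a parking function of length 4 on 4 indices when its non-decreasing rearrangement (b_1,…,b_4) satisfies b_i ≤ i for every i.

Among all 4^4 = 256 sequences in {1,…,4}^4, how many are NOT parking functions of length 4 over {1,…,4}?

Count = (4−4+1)·(4+1)^(4−1) = 1 · 125 = 125 [KW]
Check (2,3,3,4) → sorted (2,3,3,4): b_1=2>1, not a PF.
So 256 − 125 = 131 fail.

131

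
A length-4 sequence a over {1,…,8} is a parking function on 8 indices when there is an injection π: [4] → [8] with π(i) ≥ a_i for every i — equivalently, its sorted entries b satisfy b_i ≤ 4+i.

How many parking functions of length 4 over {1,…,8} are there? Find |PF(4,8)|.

#PF = (9−4)·9^(4−1) = 5·729 = 3645 [KW]
Check (5,3,4,6) → sorted (3,4,5,6): b_i ≤ 4+i ∀i, a PF.

3645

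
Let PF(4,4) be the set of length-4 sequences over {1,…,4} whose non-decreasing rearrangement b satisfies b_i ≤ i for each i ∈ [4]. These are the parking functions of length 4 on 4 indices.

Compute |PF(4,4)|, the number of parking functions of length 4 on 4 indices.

Count = (4−4+1)·(4+1)^(4−1) = 1·125 = 125 (Konheim–Weiss)
One tuple (1,2,2,3) → sorted (1,2,2,3): b_i ≤ i ∀i, a PF.

125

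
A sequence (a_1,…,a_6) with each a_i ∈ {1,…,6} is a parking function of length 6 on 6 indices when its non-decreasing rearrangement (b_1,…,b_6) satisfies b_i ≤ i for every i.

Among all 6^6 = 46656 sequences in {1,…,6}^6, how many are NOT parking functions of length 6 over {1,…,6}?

29849

|PF| = (6−6+1)·(6+1)^(6−1) = 1 · 16807 = 16807 (Pollak)
Check (3,6,3,2,3,5) → sorted (2,3,3,3,5,6): b_1=2>1, not a PF.
So 46656 − 16807 = 29849 fail.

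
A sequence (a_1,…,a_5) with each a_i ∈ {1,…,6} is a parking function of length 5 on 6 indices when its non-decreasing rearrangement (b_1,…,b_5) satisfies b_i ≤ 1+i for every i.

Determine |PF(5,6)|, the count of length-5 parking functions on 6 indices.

|PF| = (7−5)·7^(5−1) = 2·2401 = 4802 [KW]
Check (4,4,1,2,1) → sorted (1,1,2,4,4): b_i ≤ 1+i ∀i, a PF.

4802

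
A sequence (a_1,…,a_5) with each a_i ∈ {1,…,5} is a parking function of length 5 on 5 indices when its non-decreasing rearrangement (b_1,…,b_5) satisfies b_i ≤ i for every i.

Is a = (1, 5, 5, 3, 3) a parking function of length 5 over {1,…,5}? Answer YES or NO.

Rearranged: b = (1, 3, 3, 5, 5).
  b_1=1 ≤ 1
  b_2=3 > 2
  fails at i=2 ⇒ NO

NO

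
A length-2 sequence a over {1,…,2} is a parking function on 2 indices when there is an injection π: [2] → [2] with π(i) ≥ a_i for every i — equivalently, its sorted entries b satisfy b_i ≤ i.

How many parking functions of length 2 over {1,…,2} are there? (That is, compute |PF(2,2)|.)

#PF = (2+1−2)·(2+1)^{2−1} = 1×3 = 3 (Pollak)
Check (1,1) → sorted (1,1): b_i ≤ i ∀i, a PF.

3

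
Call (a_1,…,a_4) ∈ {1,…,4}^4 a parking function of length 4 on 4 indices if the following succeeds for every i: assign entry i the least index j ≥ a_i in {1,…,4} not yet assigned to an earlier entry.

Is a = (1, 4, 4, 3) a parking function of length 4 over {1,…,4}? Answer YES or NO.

NO

Order a: b = (1, 3, 4, 4).
  b_1=1 ≤ 1
  b_2=3 > 2
  fails at i=2 ⇒ NO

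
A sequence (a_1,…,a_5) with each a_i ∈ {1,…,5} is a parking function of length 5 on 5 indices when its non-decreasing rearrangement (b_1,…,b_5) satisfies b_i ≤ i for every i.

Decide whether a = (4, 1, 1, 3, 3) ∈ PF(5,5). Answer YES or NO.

Order a: b = (1, 1, 3, 3, 4).
  b_1=1 ≤ 1
  b_2=1 ≤ 2
  b_3=3 ≤ 3
  b_4=3 ≤ 4
  b_5=4 ≤ 5
All bounds hold ⇒ YES

YES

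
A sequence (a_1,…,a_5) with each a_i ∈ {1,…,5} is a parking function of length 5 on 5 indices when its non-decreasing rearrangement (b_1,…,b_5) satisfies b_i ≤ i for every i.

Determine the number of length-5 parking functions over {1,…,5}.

1296

|PF| = (5−5+1)·(5+1)^(5−1) = 1·1296 = 1296 (Konheim–Weiss)
Check (1,2,3,5,4) → sorted (1,2,3,4,5): b_i ≤ i ∀i, a PF.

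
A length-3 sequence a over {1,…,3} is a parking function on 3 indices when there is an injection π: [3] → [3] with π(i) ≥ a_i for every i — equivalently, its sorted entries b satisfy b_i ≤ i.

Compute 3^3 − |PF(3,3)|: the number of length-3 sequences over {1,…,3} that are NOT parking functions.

11

#PF = (3+1−3)·(3+1)^{3−1} = 1·16 = 16
Example (3,2,3) → sorted (2,3,3): b_1=2>1, not a PF.
3^3 − 16 = 27 − 16 = 11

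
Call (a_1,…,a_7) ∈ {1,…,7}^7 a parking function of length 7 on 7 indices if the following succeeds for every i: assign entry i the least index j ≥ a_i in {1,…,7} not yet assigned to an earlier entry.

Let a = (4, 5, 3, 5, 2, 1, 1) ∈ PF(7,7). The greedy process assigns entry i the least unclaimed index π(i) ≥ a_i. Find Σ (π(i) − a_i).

Σπ(i) = 1+…+7 = 28; Σa = 4+5+3+5+2+1+1 = 21; disp = 28−21 = 7.

7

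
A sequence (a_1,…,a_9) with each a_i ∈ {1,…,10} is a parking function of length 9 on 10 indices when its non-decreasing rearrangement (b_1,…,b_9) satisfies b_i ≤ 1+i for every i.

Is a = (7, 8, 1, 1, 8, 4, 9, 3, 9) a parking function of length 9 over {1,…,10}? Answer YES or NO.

Sorted: b = (1, 1, 3, 4, 7, 8, 8, 9, 9).
  b_1=1 ≤ 2
  b_2=1 ≤ 3
  b_3=3 ≤ 4
  b_4=4 ≤ 5
  b_5=7 > 6
  fails at i=5 ⇒ NO

NO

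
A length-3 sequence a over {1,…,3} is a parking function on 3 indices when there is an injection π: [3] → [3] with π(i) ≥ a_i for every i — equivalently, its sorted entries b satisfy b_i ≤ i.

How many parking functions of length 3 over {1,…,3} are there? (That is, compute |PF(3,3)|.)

16

|PF| = (4−3)·4^(3−1) = 1·16 = 16 (Konheim–Weiss)
One tuple (3,2,1) → sorted (1,2,3): b_i ≤ i ∀i, a PF.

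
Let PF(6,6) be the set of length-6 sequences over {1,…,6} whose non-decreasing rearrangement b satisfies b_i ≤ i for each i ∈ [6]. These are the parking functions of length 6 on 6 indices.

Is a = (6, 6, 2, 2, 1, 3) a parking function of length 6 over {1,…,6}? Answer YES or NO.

NO

Order a: b = (1, 2, 2, 3, 6, 6).
  b_1=1 ≤ 1
  b_2=2 ≤ 2
  b_3=2 ≤ 3
  b_4=3 ≤ 4
  b_5=6 > 5
  fails at i=5 ⇒ NO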